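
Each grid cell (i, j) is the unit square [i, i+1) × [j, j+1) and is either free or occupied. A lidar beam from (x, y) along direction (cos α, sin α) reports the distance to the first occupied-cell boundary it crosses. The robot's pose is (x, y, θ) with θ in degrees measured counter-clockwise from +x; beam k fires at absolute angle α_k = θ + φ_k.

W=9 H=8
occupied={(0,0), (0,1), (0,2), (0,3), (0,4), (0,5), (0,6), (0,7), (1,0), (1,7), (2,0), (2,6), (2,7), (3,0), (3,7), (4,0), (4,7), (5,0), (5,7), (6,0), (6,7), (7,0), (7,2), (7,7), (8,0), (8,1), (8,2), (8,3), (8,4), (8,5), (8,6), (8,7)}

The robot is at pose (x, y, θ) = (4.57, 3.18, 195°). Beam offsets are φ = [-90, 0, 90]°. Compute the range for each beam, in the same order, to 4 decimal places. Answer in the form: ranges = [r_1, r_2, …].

beam 1: φ=-90°, α=105°
  direction (-0.2588, 0.9659); cell (4,3); t to first gridline: x 2.2023, y 0.8489 (then +3.8637 / +1.0353)
    (4,4) via y @ 0.8489
    (4,5) via y @ 1.8842
    (3,5) via x @ 2.2023
    (3,6) via y @ 2.9195
    (3,7) via y @ 3.9548  # hit
  → r_1 = 3.9548
beam 2: φ=0°, α=195°
  direction (-0.9659, -0.2588); cell (4,3); t to first gridline: x 0.5901, y 0.6955 (then +1.0353 / +3.8637)
    (3,3) via x @ 0.5901
    (3,2) via y @ 0.6955
    (2,2) via x @ 1.6254
    (1,2) via x @ 2.6607
    (0,2) via x @ 3.6959  # hit
  → r_2 = 3.6959
beam 3: φ=90°, α=285°
  direction (0.2588, -0.9659); cell (4,3); t to first gridline: x 1.6614, y 0.1863 (then +3.8637 / +1.0353)
    (4,2) via y @ 0.1863
    (4,1) via y @ 1.2216
    (5,1) via x @ 1.6614
    (5,0) via y @ 2.2569  # hit
  → r_3 = 2.2569

ranges = [3.9548, 3.6959, 2.2569]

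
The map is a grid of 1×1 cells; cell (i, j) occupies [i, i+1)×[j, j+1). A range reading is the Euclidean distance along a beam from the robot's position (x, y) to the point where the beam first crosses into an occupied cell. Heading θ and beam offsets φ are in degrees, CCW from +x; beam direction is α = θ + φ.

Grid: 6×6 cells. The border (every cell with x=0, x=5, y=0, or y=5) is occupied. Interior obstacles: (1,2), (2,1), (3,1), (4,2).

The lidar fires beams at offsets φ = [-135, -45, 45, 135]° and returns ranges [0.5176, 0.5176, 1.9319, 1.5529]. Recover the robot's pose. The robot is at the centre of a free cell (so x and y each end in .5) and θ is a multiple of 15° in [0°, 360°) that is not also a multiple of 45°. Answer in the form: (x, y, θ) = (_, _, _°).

The pose lattice has 12·16 = 192 candidates. Test each by forward raycasting.
  (3.5, 3.5, 30°): beam 1 = 1.5529 ≠ 0.5176 ✗
  (3.5, 3.5, 15°): beam 1 = 1.7321 ≠ 0.5176 ✗
  (3.5, 2.5, 285°): beam 1 = 2.8868 ≠ 0.5176 ✗
  (4.5, 4.5, 105°): beam 1 = 0.5774 ≠ 0.5176 ✗
  …
  (4.5, 4.5, 120°): r_1=0.5176, r_2=0.5176, r_3=1.9319, r_4=1.5529 — all match ✓
Only this pose fits every beam.

(x, y, θ) = (4.5, 4.5, 120°)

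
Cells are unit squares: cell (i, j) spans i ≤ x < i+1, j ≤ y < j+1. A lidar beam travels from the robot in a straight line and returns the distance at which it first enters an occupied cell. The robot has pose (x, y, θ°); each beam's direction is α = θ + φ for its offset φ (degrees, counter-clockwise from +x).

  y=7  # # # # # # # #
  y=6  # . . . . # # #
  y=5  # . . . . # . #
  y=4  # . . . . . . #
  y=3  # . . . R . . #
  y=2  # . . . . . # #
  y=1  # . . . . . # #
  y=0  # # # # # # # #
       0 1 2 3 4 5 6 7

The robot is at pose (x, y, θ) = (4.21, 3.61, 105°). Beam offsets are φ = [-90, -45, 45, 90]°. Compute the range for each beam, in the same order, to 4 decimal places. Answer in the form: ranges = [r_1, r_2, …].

ranges = [2.8884, 1.6050, 3.7066, 3.3232]

beam 1: φ=-90°, α=15°
  direction (0.9659, 0.2588); cell (4,3); t to first gridline: x 0.8179, y 1.5068 (then +1.0353 / +3.8637)
    (5,3) via x @ 0.8179
    (5,4) via y @ 1.5068
    (6,4) via x @ 1.8531
    (7,4) via x @ 2.8884  # hit
  → r_1 = 2.8884
beam 2: φ=-45°, α=60°
  direction (0.5000, 0.8660); cell (4,3); t to first gridline: x 1.5800, y 0.4503 (then +2.0000 / +1.1547)
    (4,4) via y @ 0.4503
    (5,4) via x @ 1.5800
    (5,5) via y @ 1.6050  # hit
  → r_2 = 1.6050
beam 3: φ=45°, α=150°
  direction (-0.8660, 0.5000); cell (4,3); t to first gridline: x 0.2425, y 0.7800 (then +1.1547 / +2.0000)
    (3,3) via x @ 0.2425
    (3,4) via y @ 0.7800
    (2,4) via x @ 1.3972
    (1,4) via x @ 2.5519
    (1,5) via y @ 2.7800
    (0,5) via x @ 3.7066  # hit
  → r_3 = 3.7066
beam 4: φ=90°, α=195°
  direction (-0.9659, -0.2588); cell (4,3); t to first gridline: x 0.2174, y 2.3569 (then +1.0353 / +3.8637)
    (3,3) via x @ 0.2174
    (2,3) via x @ 1.2527
    (1,3) via x @ 2.2880
    (1,2) via y @ 2.3569
    (0,2) via x @ 3.3232  # hit
  → r_4 = 3.3232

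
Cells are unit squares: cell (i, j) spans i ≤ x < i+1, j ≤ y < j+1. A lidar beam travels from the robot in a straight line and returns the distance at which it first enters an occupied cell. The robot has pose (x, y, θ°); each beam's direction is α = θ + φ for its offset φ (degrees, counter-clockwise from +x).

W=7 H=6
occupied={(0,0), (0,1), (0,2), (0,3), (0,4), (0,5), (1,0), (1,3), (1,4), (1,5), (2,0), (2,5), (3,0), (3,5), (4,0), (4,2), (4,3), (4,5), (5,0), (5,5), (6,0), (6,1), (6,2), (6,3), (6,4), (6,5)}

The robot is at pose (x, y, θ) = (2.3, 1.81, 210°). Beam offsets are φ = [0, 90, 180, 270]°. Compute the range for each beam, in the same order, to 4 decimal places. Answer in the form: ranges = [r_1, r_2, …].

beam 1: φ=0°, α=210°
  cosα=-0.8660 sinα=-0.5000 | (2,1) | tMaxX 0.3464 tMaxY 1.6200 | tΔX 1.1547 tΔY 2.0000
    t=0.3464 [x] (1,1)
    t=1.5011 [x] (0,1) — stop
  → r_1 = 1.5011
beam 2: φ=90°, α=300°
  cosα=0.5000 sinα=-0.8660 | (2,1) | tMaxX 1.4000 tMaxY 0.9353 | tΔX 2.0000 tΔY 1.1547
    t=0.9353 [y] (2,0) — stop
  → r_2 = 0.9353
beam 3: φ=180°, α=30°
  cosα=0.8660 sinα=0.5000 | (2,1) | tMaxX 0.8083 tMaxY 0.3800 | tΔX 1.1547 tΔY 2.0000
    t=0.3800 [y] (2,2)
    t=0.8083 [x] (3,2)
    t=1.9630 [x] (4,2) — stop
  → r_3 = 1.9630
beam 4: φ=270°, α=120°
  cosα=-0.5000 sinα=0.8660 | (2,1) | tMaxX 0.6000 tMaxY 0.2194 | tΔX 2.0000 tΔY 1.1547
    t=0.2194 [y] (2,2)
    t=0.6000 [x] (1,2)
    t=1.3741 [y] (1,3) — stop
  → r_4 = 1.3741

ranges = [1.5011, 0.9353, 1.9630, 1.3741]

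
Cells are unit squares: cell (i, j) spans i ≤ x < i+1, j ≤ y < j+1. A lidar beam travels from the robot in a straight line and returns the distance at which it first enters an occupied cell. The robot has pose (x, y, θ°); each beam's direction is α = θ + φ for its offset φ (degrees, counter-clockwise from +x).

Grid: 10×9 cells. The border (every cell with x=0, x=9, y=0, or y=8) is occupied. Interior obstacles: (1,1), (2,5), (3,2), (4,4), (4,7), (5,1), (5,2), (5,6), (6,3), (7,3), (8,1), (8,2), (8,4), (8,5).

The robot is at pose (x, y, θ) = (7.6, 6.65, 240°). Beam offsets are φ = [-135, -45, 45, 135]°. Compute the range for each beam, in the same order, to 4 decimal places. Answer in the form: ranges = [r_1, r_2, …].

ranges = [1.3976, 1.6564, 1.5455, 1.4494]

beam 1: φ=-135°, α=105°
  dir = (cos 105°, sin 105°) = (-0.2588, 0.9659); from cell (7,6)
  next x-line at t=2.3182, next y-line at t=0.3623; Δt_x=3.8637, Δt_y=1.0353
    y: enter (7,7) at t=0.3623
    y: enter (7,8) at t=1.3976 ← occupied
  → r_1 = 1.3976
beam 2: φ=-45°, α=195°
  dir = (cos 195°, sin 195°) = (-0.9659, -0.2588); from cell (7,6)
  next x-line at t=0.6212, next y-line at t=2.5114; Δt_x=1.0353, Δt_y=3.8637
    x: enter (6,6) at t=0.6212
    x: enter (5,6) at t=1.6564 ← occupied
  → r_2 = 1.6564
beam 3: φ=45°, α=285°
  dir = (cos 285°, sin 285°) = (0.2588, -0.9659); from cell (7,6)
  next x-line at t=1.5455, next y-line at t=0.6729; Δt_x=3.8637, Δt_y=1.0353
    y: enter (7,5) at t=0.6729
    x: enter (8,5) at t=1.5455 ← occupied
  → r_3 = 1.5455
beam 4: φ=135°, α=15°
  dir = (cos 15°, sin 15°) = (0.9659, 0.2588); from cell (7,6)
  next x-line at t=0.4141, next y-line at t=1.3523; Δt_x=1.0353, Δt_y=3.8637
    x: enter (8,6) at t=0.4141
    y: enter (8,7) at t=1.3523
    x: enter (9,7) at t=1.4494 ← occupied
  → r_4 = 1.4494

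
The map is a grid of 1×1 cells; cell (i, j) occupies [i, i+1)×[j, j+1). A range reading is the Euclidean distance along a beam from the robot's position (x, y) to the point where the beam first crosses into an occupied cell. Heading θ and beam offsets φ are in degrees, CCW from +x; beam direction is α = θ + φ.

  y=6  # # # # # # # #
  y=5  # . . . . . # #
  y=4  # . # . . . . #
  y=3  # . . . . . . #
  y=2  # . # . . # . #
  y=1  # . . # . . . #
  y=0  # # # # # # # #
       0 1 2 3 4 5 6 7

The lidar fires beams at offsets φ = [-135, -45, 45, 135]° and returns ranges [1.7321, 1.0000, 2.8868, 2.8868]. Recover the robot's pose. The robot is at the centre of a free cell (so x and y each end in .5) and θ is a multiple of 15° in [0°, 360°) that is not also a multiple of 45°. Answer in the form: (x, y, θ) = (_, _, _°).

Enumerate (i+0.5, j+0.5, θ) over the 25 free cells and 16 admissible headings. For each, cast all 4 beams and compare to the given ranges.
  (6.5, 2.5, 30°): beam 1 = 1.5529 ≠ 1.7321 ✗
  (5.5, 5.5, 15°): beam 1 = 4.0415 ≠ 1.7321 ✗
  (3.5, 5.5, 105°): beam 1 = 4.0415 ≠ 1.7321 ✗
  (2.5, 1.5, 300°): beam 1 = 1.5529 ≠ 1.7321 ✗
  …
  (4.5, 3.5, 345°): r_1=1.7321, r_2=1.0000, r_3=2.8868, r_4=2.8868 — all match ✓
No second candidate reproduces the full scan.

(x, y, θ) = (4.5, 3.5, 345°)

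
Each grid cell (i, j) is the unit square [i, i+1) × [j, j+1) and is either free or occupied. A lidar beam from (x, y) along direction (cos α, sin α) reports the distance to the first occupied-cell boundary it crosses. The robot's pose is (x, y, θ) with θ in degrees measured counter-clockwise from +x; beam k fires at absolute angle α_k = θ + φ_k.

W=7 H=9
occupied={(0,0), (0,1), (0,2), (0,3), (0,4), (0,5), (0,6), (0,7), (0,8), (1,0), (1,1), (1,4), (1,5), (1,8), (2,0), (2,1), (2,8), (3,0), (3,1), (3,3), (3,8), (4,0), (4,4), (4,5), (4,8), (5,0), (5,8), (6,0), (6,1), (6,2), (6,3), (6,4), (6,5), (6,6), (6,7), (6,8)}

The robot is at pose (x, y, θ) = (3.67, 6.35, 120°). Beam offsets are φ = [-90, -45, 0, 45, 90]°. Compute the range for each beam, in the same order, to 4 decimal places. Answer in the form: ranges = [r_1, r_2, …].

ranges = [2.6905, 1.7082, 1.9053, 2.7642, 1.9283]

beam 1: φ=-90°, α=30°
  dir = (cos 30°, sin 30°) = (0.8660, 0.5000); from cell (3,6)
  next x-line at t=0.3811, next y-line at t=1.3000; Δt_x=1.1547, Δt_y=2.0000
    x: enter (4,6) at t=0.3811
    y: enter (4,7) at t=1.3000
    x: enter (5,7) at t=1.5358
    x: enter (6,7) at t=2.6905 ← occupied
  → r_1 = 2.6905
beam 2: φ=-45°, α=75°
  dir = (cos 75°, sin 75°) = (0.2588, 0.9659); from cell (3,6)
  next x-line at t=1.2750, next y-line at t=0.6729; Δt_x=3.8637, Δt_y=1.0353
    y: enter (3,7) at t=0.6729
    x: enter (4,7) at t=1.2750
    y: enter (4,8) at t=1.7082 ← occupied
  → r_2 = 1.7082
beam 3: φ=0°, α=120°
  dir = (cos 120°, sin 120°) = (-0.5000, 0.8660); from cell (3,6)
  next x-line at t=1.3400, next y-line at t=0.7506; Δt_x=2.0000, Δt_y=1.1547
    y: enter (3,7) at t=0.7506
    x: enter (2,7) at t=1.3400
    y: enter (2,8) at t=1.9053 ← occupied
  → r_3 = 1.9053
beam 4: φ=45°, α=165°
  dir = (cos 165°, sin 165°) = (-0.9659, 0.2588); from cell (3,6)
  next x-line at t=0.6936, next y-line at t=2.5114; Δt_x=1.0353, Δt_y=3.8637
    x: enter (2,6) at t=0.6936
    x: enter (1,6) at t=1.7289
    y: enter (1,7) at t=2.5114
    x: enter (0,7) at t=2.7642 ← occupied
  → r_4 = 2.7642
beam 5: φ=90°, α=210°
  dir = (cos 210°, sin 210°) = (-0.8660, -0.5000); from cell (3,6)
  next x-line at t=0.7736, next y-line at t=0.7000; Δt_x=1.1547, Δt_y=2.0000
    y: enter (3,5) at t=0.7000
    x: enter (2,5) at t=0.7736
    x: enter (1,5) at t=1.9283 ← occupied
  → r_5 = 1.9283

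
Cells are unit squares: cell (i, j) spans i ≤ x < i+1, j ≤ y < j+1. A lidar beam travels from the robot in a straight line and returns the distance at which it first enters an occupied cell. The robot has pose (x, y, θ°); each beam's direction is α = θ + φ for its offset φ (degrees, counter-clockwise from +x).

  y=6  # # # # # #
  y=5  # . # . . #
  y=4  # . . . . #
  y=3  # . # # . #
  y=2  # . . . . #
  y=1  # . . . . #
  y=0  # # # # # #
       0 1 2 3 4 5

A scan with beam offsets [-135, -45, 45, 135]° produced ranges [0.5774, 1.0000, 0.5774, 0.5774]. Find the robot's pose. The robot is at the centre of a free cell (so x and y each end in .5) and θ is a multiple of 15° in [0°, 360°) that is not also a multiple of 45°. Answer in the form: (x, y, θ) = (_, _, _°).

Candidates: 17 free-cell centres × 16 headings = 272 poses. Raycast each; keep the one whose scan matches to 4 dp.
  (4.5, 2.5, 345°): beam 1 = 3.0000 ≠ 0.5774 ✗
  (2.5, 1.5, 285°): beam 1 = 1.7321 ≠ 0.5774 ✗
  (4.5, 1.5, 15°): beam 2 = 0.5774 ≠ 1.0000 ✗
  (4.5, 4.5, 330°): beam 1 = 1.9319 ≠ 0.5774 ✗
  …
  (1.5, 5.5, 285°): r_1=0.5774, r_2=1.0000, r_3=0.5774, r_4=0.5774 — all match ✓
Unique over the lattice → pose = (1.5, 5.5, 285°).

(x, y, θ) = (1.5, 5.5, 285°)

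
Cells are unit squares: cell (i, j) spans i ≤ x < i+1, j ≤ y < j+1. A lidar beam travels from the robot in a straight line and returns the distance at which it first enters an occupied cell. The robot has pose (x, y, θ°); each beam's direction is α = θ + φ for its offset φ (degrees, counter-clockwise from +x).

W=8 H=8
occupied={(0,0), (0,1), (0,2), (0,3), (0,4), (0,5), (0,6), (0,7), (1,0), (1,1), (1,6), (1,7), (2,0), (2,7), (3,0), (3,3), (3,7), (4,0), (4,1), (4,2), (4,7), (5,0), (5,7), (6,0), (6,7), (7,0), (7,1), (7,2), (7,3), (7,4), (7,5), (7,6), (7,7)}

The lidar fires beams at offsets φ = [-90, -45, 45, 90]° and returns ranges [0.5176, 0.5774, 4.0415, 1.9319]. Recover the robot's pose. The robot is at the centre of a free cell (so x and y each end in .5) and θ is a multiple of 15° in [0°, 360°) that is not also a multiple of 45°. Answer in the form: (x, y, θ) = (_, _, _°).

The pose lattice has 31·16 = 496 candidates. Test each by forward raycasting.
  (5.5, 3.5, 255°): beam 1 = 1.5529 ≠ 0.5176 ✗
  (3.5, 5.5, 285°): beam 1 = 2.5882 ≠ 0.5176 ✗
  (6.5, 6.5, 255°): beam 1 = 1.9319 ≠ 0.5176 ✗
  …
  (1.5, 4.5, 255°): r_1=0.5176, r_2=0.5774, r_3=4.0415, r_4=1.9319 — all match ✓
No second candidate reproduces the full scan.

(x, y, θ) = (1.5, 4.5, 255°)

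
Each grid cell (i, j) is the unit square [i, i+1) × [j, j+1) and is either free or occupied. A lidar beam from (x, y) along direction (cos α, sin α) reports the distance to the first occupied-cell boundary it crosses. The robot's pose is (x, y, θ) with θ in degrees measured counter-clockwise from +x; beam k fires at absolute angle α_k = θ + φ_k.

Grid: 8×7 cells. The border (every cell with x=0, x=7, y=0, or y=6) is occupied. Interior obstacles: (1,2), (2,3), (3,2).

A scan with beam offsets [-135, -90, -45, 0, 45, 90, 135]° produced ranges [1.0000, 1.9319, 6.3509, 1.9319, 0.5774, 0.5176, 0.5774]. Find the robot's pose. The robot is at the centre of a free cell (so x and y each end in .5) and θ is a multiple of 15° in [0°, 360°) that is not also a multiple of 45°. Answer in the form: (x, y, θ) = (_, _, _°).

(x, y, θ) = (1.5, 5.5, 15°)

The pose lattice has 27·16 = 432 candidates. Test each by forward raycasting.
  (1.5, 4.5, 255°): beam 2 = 0.5176 ≠ 1.9319 ✗
  (6.5, 3.5, 210°): beam 1 = 1.9319 ≠ 1.0000 ✗
  (6.5, 4.5, 150°): beam 1 = 0.5176 ≠ 1.0000 ✗
  (1.5, 3.5, 330°): beam 1 = 0.5176 ≠ 1.0000 ✗
  …
  (1.5, 5.5, 15°): r_1=1.0000, r_2=1.9319, r_3=6.3509, r_4=1.9319, r_5=0.5774, r_6=0.5176, r_7=0.5774 — all match ✓
No second candidate reproduces the full scan.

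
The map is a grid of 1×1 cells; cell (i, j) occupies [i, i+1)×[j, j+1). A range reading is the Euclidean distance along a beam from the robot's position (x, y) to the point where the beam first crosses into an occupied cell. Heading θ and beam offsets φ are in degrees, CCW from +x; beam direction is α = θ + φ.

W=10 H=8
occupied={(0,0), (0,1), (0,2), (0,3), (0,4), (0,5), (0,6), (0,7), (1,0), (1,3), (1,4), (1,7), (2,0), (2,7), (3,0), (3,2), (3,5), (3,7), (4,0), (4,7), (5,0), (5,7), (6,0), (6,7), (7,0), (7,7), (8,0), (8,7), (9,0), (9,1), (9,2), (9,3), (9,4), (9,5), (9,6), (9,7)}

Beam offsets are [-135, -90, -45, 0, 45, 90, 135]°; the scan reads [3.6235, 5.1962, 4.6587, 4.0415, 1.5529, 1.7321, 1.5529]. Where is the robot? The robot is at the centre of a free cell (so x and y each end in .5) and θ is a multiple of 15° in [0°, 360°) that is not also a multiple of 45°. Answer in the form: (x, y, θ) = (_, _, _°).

(x, y, θ) = (5.5, 2.5, 150°)

Enumerate (i+0.5, j+0.5, θ) over the 44 free cells and 16 admissible headings. For each, cast all 7 beams and compare to the given ranges.
  (4.5, 5.5, 300°): beam 1 = 0.5176 ≠ 3.6235 ✗
  (3.5, 4.5, 15°): beam 1 = 4.0415 ≠ 3.6235 ✗
  (6.5, 6.5, 15°): beam 1 = 5.0000 ≠ 3.6235 ✗
  (2.5, 6.5, 285°): beam 1 = 1.0000 ≠ 3.6235 ✗
  …
  (5.5, 2.5, 150°): r_1=3.6235, r_2=5.1962, r_3=4.6587, r_4=4.0415, r_5=1.5529, r_6=1.7321, r_7=1.5529 — all match ✓
Unique over the lattice → pose = (5.5, 2.5, 150°).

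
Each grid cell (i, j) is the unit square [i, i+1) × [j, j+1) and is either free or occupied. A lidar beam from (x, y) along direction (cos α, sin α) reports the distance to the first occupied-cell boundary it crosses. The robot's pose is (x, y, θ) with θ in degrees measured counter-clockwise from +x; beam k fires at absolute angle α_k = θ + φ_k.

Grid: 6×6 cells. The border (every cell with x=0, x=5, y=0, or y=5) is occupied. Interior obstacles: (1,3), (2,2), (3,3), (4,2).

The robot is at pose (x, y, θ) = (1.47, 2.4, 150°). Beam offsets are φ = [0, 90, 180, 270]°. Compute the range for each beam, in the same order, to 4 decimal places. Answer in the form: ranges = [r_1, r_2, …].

ranges = [0.5427, 0.9400, 0.6120, 0.6928]

beam 1: φ=0°, α=150°
  dir = (cos 150°, sin 150°) = (-0.8660, 0.5000); from cell (1,2)
  next x-line at t=0.5427, next y-line at t=1.2000; Δt_x=1.1547, Δt_y=2.0000
    x: enter (0,2) at t=0.5427 ← occupied
  → r_1 = 0.5427
beam 2: φ=90°, α=240°
  dir = (cos 240°, sin 240°) = (-0.5000, -0.8660); from cell (1,2)
  next x-line at t=0.9400, next y-line at t=0.4619; Δt_x=2.0000, Δt_y=1.1547
    y: enter (1,1) at t=0.4619
    x: enter (0,1) at t=0.9400 ← occupied
  → r_2 = 0.9400
beam 3: φ=180°, α=330°
  dir = (cos 330°, sin 330°) = (0.8660, -0.5000); from cell (1,2)
  next x-line at t=0.6120, next y-line at t=0.8000; Δt_x=1.1547, Δt_y=2.0000
    x: enter (2,2) at t=0.6120 ← occupied
  → r_3 = 0.6120
beam 4: φ=270°, α=60°
  dir = (cos 60°, sin 60°) = (0.5000, 0.8660); from cell (1,2)
  next x-line at t=1.0600, next y-line at t=0.6928; Δt_x=2.0000, Δt_y=1.1547
    y: enter (1,3) at t=0.6928 ← occupied
  → r_4 = 0.6928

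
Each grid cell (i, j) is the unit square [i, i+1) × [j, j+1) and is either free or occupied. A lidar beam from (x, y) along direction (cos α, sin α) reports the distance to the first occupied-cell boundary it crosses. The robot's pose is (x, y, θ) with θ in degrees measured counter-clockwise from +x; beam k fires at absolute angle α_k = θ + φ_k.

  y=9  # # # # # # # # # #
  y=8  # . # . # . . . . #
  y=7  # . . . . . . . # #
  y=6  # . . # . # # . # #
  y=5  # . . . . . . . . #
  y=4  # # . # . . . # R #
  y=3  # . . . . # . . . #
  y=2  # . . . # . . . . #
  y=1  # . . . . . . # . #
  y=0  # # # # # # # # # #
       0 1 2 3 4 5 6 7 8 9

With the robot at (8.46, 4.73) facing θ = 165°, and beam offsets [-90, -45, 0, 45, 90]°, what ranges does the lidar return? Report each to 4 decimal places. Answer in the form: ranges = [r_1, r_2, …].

beam 1: φ=-90°, α=75°
  direction (0.2588, 0.9659); cell (8,4); t to first gridline: x 2.0864, y 0.2795 (then +3.8637 / +1.0353)
    (8,5) via y @ 0.2795
    (8,6) via y @ 1.3148  # hit
  → r_1 = 1.3148
beam 2: φ=-45°, α=120°
  direction (-0.5000, 0.8660); cell (8,4); t to first gridline: x 0.9200, y 0.3118 (then +2.0000 / +1.1547)
    (8,5) via y @ 0.3118
    (7,5) via x @ 0.9200
    (7,6) via y @ 1.4665
    (7,7) via y @ 2.6212
    (6,7) via x @ 2.9200
    (6,8) via y @ 3.7759
    (5,8) via x @ 4.9200
    (5,9) via y @ 4.9306  # hit
  → r_2 = 4.9306
beam 3: φ=0°, α=165°
  direction (-0.9659, 0.2588); cell (8,4); t to first gridline: x 0.4762, y 1.0432 (then +1.0353 / +3.8637)
    (7,4) via x @ 0.4762  # hit
  → r_3 = 0.4762
beam 4: φ=45°, α=210°
  direction (-0.8660, -0.5000); cell (8,4); t to first gridline: x 0.5312, y 1.4600 (then +1.1547 / +2.0000)
    (7,4) via x @ 0.5312  # hit
  → r_4 = 0.5312
beam 5: φ=90°, α=255°
  direction (-0.2588, -0.9659); cell (8,4); t to first gridline: x 1.7773, y 0.7558 (then +3.8637 / +1.0353)
    (8,3) via y @ 0.7558
    (7,3) via x @ 1.7773
    (7,2) via y @ 1.7910
    (7,1) via y @ 2.8263  # hit
  → r_5 = 2.8263

ranges = [1.3148, 4.9306, 0.4762, 0.5312, 2.8263]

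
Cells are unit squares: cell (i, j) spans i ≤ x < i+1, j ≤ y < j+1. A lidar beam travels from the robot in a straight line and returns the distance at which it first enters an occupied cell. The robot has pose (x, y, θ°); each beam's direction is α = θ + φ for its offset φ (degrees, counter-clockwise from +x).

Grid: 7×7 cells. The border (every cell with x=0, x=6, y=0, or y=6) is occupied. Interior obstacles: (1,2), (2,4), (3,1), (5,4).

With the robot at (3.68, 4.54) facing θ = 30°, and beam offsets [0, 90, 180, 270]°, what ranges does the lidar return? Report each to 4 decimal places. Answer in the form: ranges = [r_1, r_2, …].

ranges = [2.6789, 1.6859, 0.7852, 4.0876]

beam 1: φ=0°, α=30°
  cosα=0.8660 sinα=0.5000 | (3,4) | tMaxX 0.3695 tMaxY 0.9200 | tΔX 1.1547 tΔY 2.0000
    t=0.3695 [x] (4,4)
    t=0.9200 [y] (4,5)
    t=1.5242 [x] (5,5)
    t=2.6789 [x] (6,5) — stop
  → r_1 = 2.6789
beam 2: φ=90°, α=120°
  cosα=-0.5000 sinα=0.8660 | (3,4) | tMaxX 1.3600 tMaxY 0.5312 | tΔX 2.0000 tΔY 1.1547
    t=0.5312 [y] (3,5)
    t=1.3600 [x] (2,5)
    t=1.6859 [y] (2,6) — stop
  → r_2 = 1.6859
beam 3: φ=180°, α=210°
  cosα=-0.8660 sinα=-0.5000 | (3,4) | tMaxX 0.7852 tMaxY 1.0800 | tΔX 1.1547 tΔY 2.0000
    t=0.7852 [x] (2,4) — stop
  → r_3 = 0.7852
beam 4: φ=270°, α=300°
  cosα=0.5000 sinα=-0.8660 | (3,4) | tMaxX 0.6400 tMaxY 0.6235 | tΔX 2.0000 tΔY 1.1547
    t=0.6235 [y] (3,3)
    t=0.6400 [x] (4,3)
    t=1.7782 [y] (4,2)
    t=2.6400 [x] (5,2)
    t=2.9329 [y] (5,1)
    t=4.0876 [y] (5,0) — stop
  → r_4 = 4.0876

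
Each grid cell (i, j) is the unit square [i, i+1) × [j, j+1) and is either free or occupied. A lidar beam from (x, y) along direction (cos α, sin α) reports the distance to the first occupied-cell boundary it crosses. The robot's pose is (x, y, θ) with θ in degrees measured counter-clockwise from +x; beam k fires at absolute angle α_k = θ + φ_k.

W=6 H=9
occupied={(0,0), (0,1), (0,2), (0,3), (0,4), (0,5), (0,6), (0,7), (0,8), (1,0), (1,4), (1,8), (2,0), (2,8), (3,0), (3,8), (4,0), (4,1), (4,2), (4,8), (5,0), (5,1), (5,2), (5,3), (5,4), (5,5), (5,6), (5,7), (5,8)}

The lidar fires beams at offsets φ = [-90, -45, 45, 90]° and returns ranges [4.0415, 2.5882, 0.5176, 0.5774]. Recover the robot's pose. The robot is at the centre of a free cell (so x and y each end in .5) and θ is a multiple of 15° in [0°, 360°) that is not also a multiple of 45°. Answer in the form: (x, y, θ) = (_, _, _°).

Enumerate (i+0.5, j+0.5, θ) over the 25 free cells and 16 admissible headings. For each, cast all 4 beams and compare to the given ranges.
  (2.5, 2.5, 75°): beam 1 = 1.5529 ≠ 4.0415 ✗
  (4.5, 6.5, 255°): beam 1 = 3.6235 ≠ 4.0415 ✗
  (1.5, 2.5, 60°): beam 1 = 2.8868 ≠ 4.0415 ✗
  …
  (1.5, 5.5, 120°): r_1=4.0415, r_2=2.5882, r_3=0.5176, r_4=0.5774 — all match ✓
Only this pose fits every beam.

(x, y, θ) = (1.5, 5.5, 120°)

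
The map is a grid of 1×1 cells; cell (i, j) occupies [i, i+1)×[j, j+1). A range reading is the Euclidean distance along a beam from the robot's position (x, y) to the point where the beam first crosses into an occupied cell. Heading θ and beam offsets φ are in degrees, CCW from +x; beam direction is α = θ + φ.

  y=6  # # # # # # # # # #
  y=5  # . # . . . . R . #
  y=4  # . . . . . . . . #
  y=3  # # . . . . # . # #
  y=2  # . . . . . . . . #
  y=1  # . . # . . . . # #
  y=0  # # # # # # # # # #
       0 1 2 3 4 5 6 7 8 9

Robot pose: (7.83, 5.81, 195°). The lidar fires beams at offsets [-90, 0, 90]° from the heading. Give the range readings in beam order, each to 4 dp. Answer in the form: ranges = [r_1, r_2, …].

ranges = [0.1967, 6.9933, 1.8738]

beam 1: φ=-90°, α=105°
  direction (-0.2588, 0.9659); cell (7,5); t to first gridline: x 3.2069, y 0.1967 (then +3.8637 / +1.0353)
    (7,6) via y @ 0.1967  # hit
  → r_1 = 0.1967
beam 2: φ=0°, α=195°
  direction (-0.9659, -0.2588); cell (7,5); t to first gridline: x 0.8593, y 3.1296 (then +1.0353 / +3.8637)
    (6,5) via x @ 0.8593
    (5,5) via x @ 1.8946
    (4,5) via x @ 2.9298
    (4,4) via y @ 3.1296
    (3,4) via x @ 3.9651
    (2,4) via x @ 5.0004
    (1,4) via x @ 6.0357
    (1,3) via y @ 6.9933  # hit
  → r_2 = 6.9933
beam 3: φ=90°, α=285°
  direction (0.2588, -0.9659); cell (7,5); t to first gridline: x 0.6568, y 0.8386 (then +3.8637 / +1.0353)
    (8,5) via x @ 0.6568
    (8,4) via y @ 0.8386
    (8,3) via y @ 1.8738  # hit
  → r_3 = 1.8738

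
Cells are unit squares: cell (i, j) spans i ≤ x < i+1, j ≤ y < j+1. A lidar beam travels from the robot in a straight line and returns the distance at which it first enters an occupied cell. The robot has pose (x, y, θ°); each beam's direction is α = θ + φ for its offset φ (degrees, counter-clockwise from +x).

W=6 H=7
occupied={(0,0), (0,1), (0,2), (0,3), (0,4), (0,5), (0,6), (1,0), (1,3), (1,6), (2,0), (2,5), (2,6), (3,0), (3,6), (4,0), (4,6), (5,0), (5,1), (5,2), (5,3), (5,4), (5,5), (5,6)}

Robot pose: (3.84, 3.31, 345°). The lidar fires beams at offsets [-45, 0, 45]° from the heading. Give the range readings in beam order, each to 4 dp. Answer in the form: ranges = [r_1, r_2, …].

ranges = [2.3200, 1.2009, 1.3395]

beam 1: φ=-45°, α=300°
  d=(0.5000,-0.8660)  start (3,3)  tX=0.3200 tY=0.3580  stride 1/|dx|=2.0000 1/|dy|=1.1547
    cross x-line → (4,3), t=0.3200
    cross y-line → (4,2), t=0.3580
    cross y-line → (4,1), t=1.5127
    cross x-line → (5,1), t=2.3200 (wall)
  → r_1 = 2.3200
beam 2: φ=0°, α=345°
  d=(0.9659,-0.2588)  start (3,3)  tX=0.1656 tY=1.1977  stride 1/|dx|=1.0353 1/|dy|=3.8637
    cross x-line → (4,3), t=0.1656
    cross y-line → (4,2), t=1.1977
    cross x-line → (5,2), t=1.2009 (wall)
  → r_2 = 1.2009
beam 3: φ=45°, α=30°
  d=(0.8660,0.5000)  start (3,3)  tX=0.1848 tY=1.3800  stride 1/|dx|=1.1547 1/|dy|=2.0000
    cross x-line → (4,3), t=0.1848
    cross x-line → (5,3), t=1.3395 (wall)
  → r_3 = 1.3395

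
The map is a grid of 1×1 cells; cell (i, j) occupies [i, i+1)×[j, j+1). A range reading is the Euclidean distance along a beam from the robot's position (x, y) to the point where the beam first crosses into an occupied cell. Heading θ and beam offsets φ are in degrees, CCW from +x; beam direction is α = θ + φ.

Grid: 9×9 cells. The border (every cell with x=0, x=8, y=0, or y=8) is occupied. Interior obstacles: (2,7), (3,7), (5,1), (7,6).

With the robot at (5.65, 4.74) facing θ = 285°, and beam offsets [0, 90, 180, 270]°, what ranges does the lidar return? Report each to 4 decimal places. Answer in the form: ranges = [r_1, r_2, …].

beam 1: φ=0°, α=285°
  d=(0.2588,-0.9659)  start (5,4)  tX=1.3523 tY=0.7661  stride 1/|dx|=3.8637 1/|dy|=1.0353
    cross y-line → (5,3), t=0.7661
    cross x-line → (6,3), t=1.3523
    cross y-line → (6,2), t=1.8014
    cross y-line → (6,1), t=2.8367
    cross y-line → (6,0), t=3.8719 (wall)
  → r_1 = 3.8719
beam 2: φ=90°, α=15°
  d=(0.9659,0.2588)  start (5,4)  tX=0.3623 tY=1.0046  stride 1/|dx|=1.0353 1/|dy|=3.8637
    cross x-line → (6,4), t=0.3623
    cross y-line → (6,5), t=1.0046
    cross x-line → (7,5), t=1.3976
    cross x-line → (8,5), t=2.4329 (wall)
  → r_2 = 2.4329
beam 3: φ=180°, α=105°
  d=(-0.2588,0.9659)  start (5,4)  tX=2.5114 tY=0.2692  stride 1/|dx|=3.8637 1/|dy|=1.0353
    cross y-line → (5,5), t=0.2692
    cross y-line → (5,6), t=1.3044
    cross y-line → (5,7), t=2.3397
    cross x-line → (4,7), t=2.5114
    cross y-line → (4,8), t=3.3750 (wall)
  → r_3 = 3.3750
beam 4: φ=270°, α=195°
  d=(-0.9659,-0.2588)  start (5,4)  tX=0.6729 tY=2.8591  stride 1/|dx|=1.0353 1/|dy|=3.8637
    cross x-line → (4,4), t=0.6729
    cross x-line → (3,4), t=1.7082
    cross x-line → (2,4), t=2.7435
    cross y-line → (2,3), t=2.8591
    cross x-line → (1,3), t=3.7788
    cross x-line → (0,3), t=4.8140 (wall)
  → r_4 = 4.8140

ranges = [3.8719, 2.4329, 3.3750, 4.8140]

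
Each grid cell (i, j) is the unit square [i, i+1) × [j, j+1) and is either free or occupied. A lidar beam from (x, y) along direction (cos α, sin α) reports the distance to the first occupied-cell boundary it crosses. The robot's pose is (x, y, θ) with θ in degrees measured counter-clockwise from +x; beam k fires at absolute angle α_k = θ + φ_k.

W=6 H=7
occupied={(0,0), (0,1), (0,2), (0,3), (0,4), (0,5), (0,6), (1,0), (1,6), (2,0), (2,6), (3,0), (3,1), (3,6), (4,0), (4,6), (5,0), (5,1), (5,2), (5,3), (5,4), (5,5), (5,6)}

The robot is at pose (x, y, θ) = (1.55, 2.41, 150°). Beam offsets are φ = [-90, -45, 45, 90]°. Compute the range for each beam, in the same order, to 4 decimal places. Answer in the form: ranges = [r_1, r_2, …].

ranges = [4.1454, 2.1250, 0.5694, 1.1000]

beam 1: φ=-90°, α=60°
  dir = (cos 60°, sin 60°) = (0.5000, 0.8660); from cell (1,2)
  next x-line at t=0.9000, next y-line at t=0.6813; Δt_x=2.0000, Δt_y=1.1547
    y: enter (1,3) at t=0.6813
    x: enter (2,3) at t=0.9000
    y: enter (2,4) at t=1.8360
    x: enter (3,4) at t=2.9000
    y: enter (3,5) at t=2.9907
    y: enter (3,6) at t=4.1454 ← occupied
  → r_1 = 4.1454
beam 2: φ=-45°, α=105°
  dir = (cos 105°, sin 105°) = (-0.2588, 0.9659); from cell (1,2)
  next x-line at t=2.1250, next y-line at t=0.6108; Δt_x=3.8637, Δt_y=1.0353
    y: enter (1,3) at t=0.6108
    y: enter (1,4) at t=1.6461
    x: enter (0,4) at t=2.1250 ← occupied
  → r_2 = 2.1250
beam 3: φ=45°, α=195°
  dir = (cos 195°, sin 195°) = (-0.9659, -0.2588); from cell (1,2)
  next x-line at t=0.5694, next y-line at t=1.5841; Δt_x=1.0353, Δt_y=3.8637
    x: enter (0,2) at t=0.5694 ← occupied
  → r_3 = 0.5694
beam 4: φ=90°, α=240°
  dir = (cos 240°, sin 240°) = (-0.5000, -0.8660); from cell (1,2)
  next x-line at t=1.1000, next y-line at t=0.4734; Δt_x=2.0000, Δt_y=1.1547
    y: enter (1,1) at t=0.4734
    x: enter (0,1) at t=1.1000 ← occupied
  → r_4 = 1.1000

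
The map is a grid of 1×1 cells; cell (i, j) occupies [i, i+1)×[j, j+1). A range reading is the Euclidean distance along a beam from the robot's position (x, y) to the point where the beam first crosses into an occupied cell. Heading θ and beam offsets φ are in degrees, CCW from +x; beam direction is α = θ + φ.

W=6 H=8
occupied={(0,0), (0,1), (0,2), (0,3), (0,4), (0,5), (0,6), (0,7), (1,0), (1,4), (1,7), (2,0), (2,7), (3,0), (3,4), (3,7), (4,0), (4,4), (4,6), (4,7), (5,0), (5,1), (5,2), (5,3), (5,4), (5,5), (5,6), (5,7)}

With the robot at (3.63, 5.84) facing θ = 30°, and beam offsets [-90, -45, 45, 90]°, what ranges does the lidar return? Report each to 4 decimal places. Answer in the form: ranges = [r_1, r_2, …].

beam 1: φ=-90°, α=300°
  d=(0.5000,-0.8660)  start (3,5)  tX=0.7400 tY=0.9699  stride 1/|dx|=2.0000 1/|dy|=1.1547
    cross x-line → (4,5), t=0.7400
    cross y-line → (4,4), t=0.9699 (wall)
  → r_1 = 0.9699
beam 2: φ=-45°, α=345°
  d=(0.9659,-0.2588)  start (3,5)  tX=0.3831 tY=3.2455  stride 1/|dx|=1.0353 1/|dy|=3.8637
    cross x-line → (4,5), t=0.3831
    cross x-line → (5,5), t=1.4183 (wall)
  → r_2 = 1.4183
beam 3: φ=45°, α=75°
  d=(0.2588,0.9659)  start (3,5)  tX=1.4296 tY=0.1656  stride 1/|dx|=3.8637 1/|dy|=1.0353
    cross y-line → (3,6), t=0.1656
    cross y-line → (3,7), t=1.2009 (wall)
  → r_3 = 1.2009
beam 4: φ=90°, α=120°
  d=(-0.5000,0.8660)  start (3,5)  tX=1.2600 tY=0.1848  stride 1/|dx|=2.0000 1/|dy|=1.1547
    cross y-line → (3,6), t=0.1848
    cross x-line → (2,6), t=1.2600
    cross y-line → (2,7), t=1.3395 (wall)
  → r_4 = 1.3395

ranges = [0.9699, 1.4183, 1.2009, 1.3395]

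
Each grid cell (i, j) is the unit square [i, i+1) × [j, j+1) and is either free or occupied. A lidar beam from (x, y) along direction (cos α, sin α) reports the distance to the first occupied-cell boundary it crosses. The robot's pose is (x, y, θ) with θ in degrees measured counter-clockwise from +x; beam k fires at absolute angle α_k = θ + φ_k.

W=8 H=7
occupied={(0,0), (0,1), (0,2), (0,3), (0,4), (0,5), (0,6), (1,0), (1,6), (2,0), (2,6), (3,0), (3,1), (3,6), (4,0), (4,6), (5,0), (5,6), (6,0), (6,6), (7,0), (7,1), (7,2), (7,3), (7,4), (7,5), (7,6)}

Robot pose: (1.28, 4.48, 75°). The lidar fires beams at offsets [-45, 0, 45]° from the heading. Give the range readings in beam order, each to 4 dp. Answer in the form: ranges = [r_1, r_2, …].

beam 1: φ=-45°, α=30°
  direction (0.8660, 0.5000); cell (1,4); t to first gridline: x 0.8314, y 1.0400 (then +1.1547 / +2.0000)
    (2,4) via x @ 0.8314
    (2,5) via y @ 1.0400
    (3,5) via x @ 1.9861
    (3,6) via y @ 3.0400  # hit
  → r_1 = 3.0400
beam 2: φ=0°, α=75°
  direction (0.2588, 0.9659); cell (1,4); t to first gridline: x 2.7819, y 0.5383 (then +3.8637 / +1.0353)
    (1,5) via y @ 0.5383
    (1,6) via y @ 1.5736  # hit
  → r_2 = 1.5736
beam 3: φ=45°, α=120°
  direction (-0.5000, 0.8660); cell (1,4); t to first gridline: x 0.5600, y 0.6004 (then +2.0000 / +1.1547)
    (0,4) via x @ 0.5600  # hit
  → r_3 = 0.5600

ranges = [3.0400, 1.5736, 0.5600]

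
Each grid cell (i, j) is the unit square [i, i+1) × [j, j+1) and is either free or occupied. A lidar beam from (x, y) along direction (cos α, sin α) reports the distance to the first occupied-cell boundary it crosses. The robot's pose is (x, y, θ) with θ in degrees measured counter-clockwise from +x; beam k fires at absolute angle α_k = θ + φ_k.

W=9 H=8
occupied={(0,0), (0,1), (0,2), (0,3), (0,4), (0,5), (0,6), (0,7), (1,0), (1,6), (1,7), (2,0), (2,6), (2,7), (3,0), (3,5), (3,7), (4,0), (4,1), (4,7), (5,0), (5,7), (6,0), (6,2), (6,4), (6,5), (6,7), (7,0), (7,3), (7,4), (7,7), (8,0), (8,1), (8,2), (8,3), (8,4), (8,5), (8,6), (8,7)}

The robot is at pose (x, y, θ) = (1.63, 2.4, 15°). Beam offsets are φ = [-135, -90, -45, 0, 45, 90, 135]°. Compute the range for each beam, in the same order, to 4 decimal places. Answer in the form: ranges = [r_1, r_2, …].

ranges = [1.2600, 1.4494, 2.7366, 5.5594, 3.0022, 2.4341, 0.7275]

beam 1: φ=-135°, α=240°
  d=(-0.5000,-0.8660)  start (1,2)  tX=1.2600 tY=0.4619  stride 1/|dx|=2.0000 1/|dy|=1.1547
    cross y-line → (1,1), t=0.4619
    cross x-line → (0,1), t=1.2600 (wall)
  → r_1 = 1.2600
beam 2: φ=-90°, α=285°
  d=(0.2588,-0.9659)  start (1,2)  tX=1.4296 tY=0.4141  stride 1/|dx|=3.8637 1/|dy|=1.0353
    cross y-line → (1,1), t=0.4141
    cross x-line → (2,1), t=1.4296
    cross y-line → (2,0), t=1.4494 (wall)
  → r_2 = 1.4494
beam 3: φ=-45°, α=330°
  d=(0.8660,-0.5000)  start (1,2)  tX=0.4272 tY=0.8000  stride 1/|dx|=1.1547 1/|dy|=2.0000
    cross x-line → (2,2), t=0.4272
    cross y-line → (2,1), t=0.8000
    cross x-line → (3,1), t=1.5819
    cross x-line → (4,1), t=2.7366 (wall)
  → r_3 = 2.7366
beam 4: φ=0°, α=15°
  d=(0.9659,0.2588)  start (1,2)  tX=0.3831 tY=2.3182  stride 1/|dx|=1.0353 1/|dy|=3.8637
    cross x-line → (2,2), t=0.3831
    cross x-line → (3,2), t=1.4183
    cross y-line → (3,3), t=2.3182
    cross x-line → (4,3), t=2.4536
    cross x-line → (5,3), t=3.4889
    cross x-line → (6,3), t=4.5242
    cross x-line → (7,3), t=5.5594 (wall)
  → r_4 = 5.5594
beam 5: φ=45°, α=60°
  d=(0.5000,0.8660)  start (1,2)  tX=0.7400 tY=0.6928  stride 1/|dx|=2.0000 1/|dy|=1.1547
    cross y-line → (1,3), t=0.6928
    cross x-line → (2,3), t=0.7400
    cross y-line → (2,4), t=1.8475
    cross x-line → (3,4), t=2.7400
    cross y-line → (3,5), t=3.0022 (wall)
  → r_5 = 3.0022
beam 6: φ=90°, α=105°
  d=(-0.2588,0.9659)  start (1,2)  tX=2.4341 tY=0.6212  stride 1/|dx|=3.8637 1/|dy|=1.0353
    cross y-line → (1,3), t=0.6212
    cross y-line → (1,4), t=1.6564
    cross x-line → (0,4), t=2.4341 (wall)
  → r_6 = 2.4341
beam 7: φ=135°, α=150°
  d=(-0.8660,0.5000)  start (1,2)  tX=0.7275 tY=1.2000  stride 1/|dx|=1.1547 1/|dy|=2.0000
    cross x-line → (0,2), t=0.7275 (wall)
  → r_7 = 0.7275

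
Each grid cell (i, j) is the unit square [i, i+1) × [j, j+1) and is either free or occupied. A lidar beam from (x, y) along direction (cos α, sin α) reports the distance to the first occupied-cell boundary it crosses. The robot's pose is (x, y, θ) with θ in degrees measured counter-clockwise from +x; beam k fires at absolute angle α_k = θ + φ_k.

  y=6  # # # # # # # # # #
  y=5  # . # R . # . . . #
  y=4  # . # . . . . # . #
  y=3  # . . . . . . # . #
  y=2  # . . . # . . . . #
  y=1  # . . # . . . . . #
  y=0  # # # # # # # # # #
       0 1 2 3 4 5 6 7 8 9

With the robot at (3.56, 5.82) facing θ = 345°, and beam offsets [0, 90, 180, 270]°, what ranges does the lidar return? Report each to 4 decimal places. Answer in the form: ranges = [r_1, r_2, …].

beam 1: φ=0°, α=345°
  d=(0.9659,-0.2588)  start (3,5)  tX=0.4555 tY=3.1682  stride 1/|dx|=1.0353 1/|dy|=3.8637
    cross x-line → (4,5), t=0.4555
    cross x-line → (5,5), t=1.4908 (wall)
  → r_1 = 1.4908
beam 2: φ=90°, α=75°
  d=(0.2588,0.9659)  start (3,5)  tX=1.7000 tY=0.1863  stride 1/|dx|=3.8637 1/|dy|=1.0353
    cross y-line → (3,6), t=0.1863 (wall)
  → r_2 = 0.1863
beam 3: φ=180°, α=165°
  d=(-0.9659,0.2588)  start (3,5)  tX=0.5798 tY=0.6955  stride 1/|dx|=1.0353 1/|dy|=3.8637
    cross x-line → (2,5), t=0.5798 (wall)
  → r_3 = 0.5798
beam 4: φ=270°, α=255°
  d=(-0.2588,-0.9659)  start (3,5)  tX=2.1637 tY=0.8489  stride 1/|dx|=3.8637 1/|dy|=1.0353
    cross y-line → (3,4), t=0.8489
    cross y-line → (3,3), t=1.8842
    cross x-line → (2,3), t=2.1637
    cross y-line → (2,2), t=2.9195
    cross y-line → (2,1), t=3.9548
    cross y-line → (2,0), t=4.9900 (wall)
  → r_4 = 4.9900

ranges = [1.4908, 0.1863, 0.5798, 4.9900]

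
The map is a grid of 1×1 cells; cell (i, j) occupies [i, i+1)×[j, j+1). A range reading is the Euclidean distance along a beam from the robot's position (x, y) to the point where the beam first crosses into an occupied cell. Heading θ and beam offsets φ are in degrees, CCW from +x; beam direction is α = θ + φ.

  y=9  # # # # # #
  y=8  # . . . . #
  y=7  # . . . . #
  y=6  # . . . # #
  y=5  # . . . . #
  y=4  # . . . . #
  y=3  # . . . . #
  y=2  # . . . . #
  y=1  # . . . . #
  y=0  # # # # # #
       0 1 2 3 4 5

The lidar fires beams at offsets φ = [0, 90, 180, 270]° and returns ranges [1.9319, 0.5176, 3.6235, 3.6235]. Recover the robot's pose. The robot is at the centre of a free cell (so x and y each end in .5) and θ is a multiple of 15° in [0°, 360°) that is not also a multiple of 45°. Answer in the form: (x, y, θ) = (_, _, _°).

(x, y, θ) = (1.5, 4.5, 105°)

The pose lattice has 31·16 = 496 candidates. Test each by forward raycasting.
  (1.5, 4.5, 210°): beam 1 = 0.5774 ≠ 1.9319 ✗
  (4.5, 8.5, 150°): beam 1 = 1.0000 ≠ 1.9319 ✗
  (2.5, 3.5, 285°): beam 1 = 2.5882 ≠ 1.9319 ✗
  …
  (1.5, 4.5, 105°): r_1=1.9319, r_2=0.5176, r_3=3.6235, r_4=3.6235 — all match ✓
Only this pose fits every beam.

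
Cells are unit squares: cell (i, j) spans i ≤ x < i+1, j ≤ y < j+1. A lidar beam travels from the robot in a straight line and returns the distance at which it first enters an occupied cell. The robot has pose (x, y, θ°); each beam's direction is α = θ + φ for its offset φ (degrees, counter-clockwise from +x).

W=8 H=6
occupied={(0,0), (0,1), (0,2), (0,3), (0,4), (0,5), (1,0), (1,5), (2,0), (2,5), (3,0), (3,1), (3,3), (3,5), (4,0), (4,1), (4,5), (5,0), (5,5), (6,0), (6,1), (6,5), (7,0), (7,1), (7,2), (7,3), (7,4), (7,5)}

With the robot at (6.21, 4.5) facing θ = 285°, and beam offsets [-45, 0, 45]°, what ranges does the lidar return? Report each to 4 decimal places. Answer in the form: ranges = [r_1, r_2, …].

ranges = [2.8868, 2.5882, 0.9122]

beam 1: φ=-45°, α=240°
  cosα=-0.5000 sinα=-0.8660 | (6,4) | tMaxX 0.4200 tMaxY 0.5774 | tΔX 2.0000 tΔY 1.1547
    t=0.4200 [x] (5,4)
    t=0.5774 [y] (5,3)
    t=1.7321 [y] (5,2)
    t=2.4200 [x] (4,2)
    t=2.8868 [y] (4,1) — stop
  → r_1 = 2.8868
beam 2: φ=0°, α=285°
  cosα=0.2588 sinα=-0.9659 | (6,4) | tMaxX 3.0523 tMaxY 0.5176 | tΔX 3.8637 tΔY 1.0353
    t=0.5176 [y] (6,3)
    t=1.5529 [y] (6,2)
    t=2.5882 [y] (6,1) — stop
  → r_2 = 2.5882
beam 3: φ=45°, α=330°
  cosα=0.8660 sinα=-0.5000 | (6,4) | tMaxX 0.9122 tMaxY 1.0000 | tΔX 1.1547 tΔY 2.0000
    t=0.9122 [x] (7,4) — stop
  → r_3 = 0.9122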